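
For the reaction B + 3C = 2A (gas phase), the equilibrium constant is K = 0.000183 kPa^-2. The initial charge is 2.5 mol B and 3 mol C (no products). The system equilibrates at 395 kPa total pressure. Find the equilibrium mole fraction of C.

y_C = 0.213

Basis: 3 mol C initially; let X = conversion of C. Extent ξ = X.
At extent ξ: n_B = 2.5 − X; n_C = 3 − 3X; n_A = 2X.
n_T = Σnᵢ = 5.5 − 2X.
y_i = n_i/n_T, p_i = y_i·P. K = p_A^2 / (p_B p_C^3).
Equating to 0.000183 kPa^-2 and solving on 0 < X < 1: X = 0.710.
Then n_C = 0.869, n_T = 4.08, so y_C = 0.213.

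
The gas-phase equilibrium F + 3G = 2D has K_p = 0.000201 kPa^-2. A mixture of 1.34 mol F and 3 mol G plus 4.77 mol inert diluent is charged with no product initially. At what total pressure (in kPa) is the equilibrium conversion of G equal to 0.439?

Take 3 mol G as basis and let X be its fractional conversion, so ξ = X.
Mole table: n_F = 1.34 − X; n_G = 3 − 3X; n_D = 2X; n_I = 4.77 (inert).
Summing: n_T = 9.11 − 2X.
K_p = p_D^2 / (p_F p_G^3) with p_i = (n_i/n_T)·P.
At X = 0.439: the mole-fraction product g(X) = Π y_i^ν_i = 12.16. Since K_p = g(X)·P^{-2}, P = (g/K_p)^(1/2) = (12.16/0.000201)^(1/2) = 246 kPa.

P = 246 kPa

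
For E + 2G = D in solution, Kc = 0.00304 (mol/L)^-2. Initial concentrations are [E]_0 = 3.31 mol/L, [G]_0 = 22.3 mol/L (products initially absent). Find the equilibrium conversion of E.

X = 0.520

Let X = conversion of E; extent ξ = 3.31·X mol/L.
Concentrations: [E] = 3.31 − 3.31X; [G] = 22.3 − 6.62X; [D] = 3.31X.
Kc = [D] / ([E] [G]^2).
Solving Kc = 0.00304 for X ∈ (0,1): X = 0.520.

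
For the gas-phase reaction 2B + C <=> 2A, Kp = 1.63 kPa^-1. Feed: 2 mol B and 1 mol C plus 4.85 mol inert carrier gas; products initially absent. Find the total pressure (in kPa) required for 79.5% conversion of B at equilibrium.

Take 2 mol B as basis and let X be its fractional conversion, so ξ = X.
Mole table: n_B = 2 − 2X; n_C = 1 − X; n_A = 2X; n_I = 4.85 (inert).
Summing: n_T = 7.85 − X.
Kp = p_A^2 / (p_B^2 p_C) with p_i = (n_i/n_T)·P.
At X = 0.795: the mole-fraction product g(X) = Π y_i^ν_i = 517.6. Since Kp = g(X)·P^{-1}, P = (g/Kp)^(1/1) = (517.6/1.63)^(1/1) = 318 kPa.

P = 318 kPa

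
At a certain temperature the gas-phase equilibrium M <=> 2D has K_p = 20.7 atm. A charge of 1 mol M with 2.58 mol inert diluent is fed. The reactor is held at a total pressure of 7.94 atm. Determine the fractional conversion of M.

X = 0.784

Basis: 1 mol M initially; let X = conversion of M. Extent ξ = X.
Mole table: n_M = 1 − X; n_D = 2X; n_I = 2.58 (inert).
Total moles n_T = 3.58 + X.
With p_i = (n_i/n_T)P, K_p = p_D^2 / (p_M).
This yields a degree-2 equation in X; solving on (0,1), X = 0.784.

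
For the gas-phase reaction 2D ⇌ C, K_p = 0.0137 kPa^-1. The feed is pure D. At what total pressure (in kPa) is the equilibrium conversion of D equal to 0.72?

Take 1 mol D as basis and let X be its fractional conversion, so ξ = 0.5X.
At extent ξ: n_D = 1 − X; n_C = 0.5X.
Summing: n_T = 1 − 0.5X.
K_p = p_C / (p_D^2) with p_i = (n_i/n_T)·P.
At X = 0.72: the mole-fraction product g(X) = Π y_i^ν_i = 2.939. Since K_p = g(X)·P^{-1}, P = (g/K_p)^(1/1) = (2.939/0.0137)^(1/1) = 215 kPa.

P = 215 kPa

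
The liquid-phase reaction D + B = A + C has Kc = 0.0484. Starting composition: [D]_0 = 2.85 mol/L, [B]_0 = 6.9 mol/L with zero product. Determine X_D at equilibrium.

Let X = conversion of D; extent ξ = 2.85·X mol/L.
Concentrations: [D] = 2.85 − 2.85X; [B] = 6.9 − 2.85X; [A] = 2.85X; [C] = 2.85X.
Kc = [A] [C] / ([D] [B]).
Setting equal to 0.0484 and solving for X on (0,1) gives X = 0.275.

X = 0.275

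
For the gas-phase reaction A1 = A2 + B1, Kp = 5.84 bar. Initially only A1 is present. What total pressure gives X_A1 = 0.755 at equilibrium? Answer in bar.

Basis: 1 mol A1 initially; let X = conversion of A1. Extent ξ = X.
Species balance: n_A1 = 1 − X; n_A2 = X; n_B1 = X.
Total moles n_T = 1 + X.
Kp = p_A2 p_B1 / (p_A1) with p_i = (n_i/n_T)·P.
At X = 0.755: the mole-fraction product g(X) = Π y_i^ν_i = 1.326. Since Kp = g(X)·P^{1}, P = (Kp/g)^(1/1) = (5.84/1.326)^(1/1) = 4.41 bar.

P = 4.41 bar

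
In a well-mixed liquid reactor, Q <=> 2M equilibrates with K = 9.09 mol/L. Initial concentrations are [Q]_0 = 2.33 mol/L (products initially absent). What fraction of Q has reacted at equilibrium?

Let X = conversion of Q; extent ξ = 2.33·X mol/L.
Concentrations: [Q] = 2.33 − 2.33X; [M] = 4.66X.
K = [M]^2 / ([Q]).
Setting equal to 9.09 and solving for X on (0,1) gives X = 0.614.

X = 0.614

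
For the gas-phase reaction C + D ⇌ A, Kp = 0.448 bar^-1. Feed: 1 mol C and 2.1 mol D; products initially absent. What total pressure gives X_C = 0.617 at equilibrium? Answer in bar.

P = 6.02 bar

Basis: 1 mol C initially; let X = conversion of C. Extent ξ = X.
Species balance: n_C = 1 − X; n_D = 2.1 − X; n_A = X.
Total moles n_T = 3.1 − X.
Kp = p_A / (p_C p_D) with p_i = (n_i/n_T)·P.
At X = 0.617: the mole-fraction product g(X) = Π y_i^ν_i = 2.697. Since Kp = g(X)·P^{-1}, P = (g/Kp)^(1/1) = (2.697/0.448)^(1/1) = 6.02 bar.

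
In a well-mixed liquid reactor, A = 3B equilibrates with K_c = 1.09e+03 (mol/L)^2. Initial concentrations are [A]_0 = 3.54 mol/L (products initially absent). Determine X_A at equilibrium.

X = 0.825

Let X = conversion of A; extent ξ = 3.54·X mol/L.
Concentrations: [A] = 3.54 − 3.54X; [B] = 10.6X.
K_c = [B]^3 / ([A]).
This equals 1.09e+03 at X = 0.825 (the root in 0 < X < 1).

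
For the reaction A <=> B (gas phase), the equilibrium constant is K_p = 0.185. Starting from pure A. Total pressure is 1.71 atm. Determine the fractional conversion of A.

X = 0.156

Let X = conversion of A (basis 1 mol A); extent of reaction ξ = X.
Species balance: n_A = 1 − X; n_B = X.
n_T stays at 1 (no change in mole number).
With p_i = (n_i/n_T)P, K_p = p_B / (p_A).
Equating to 0.185 and solving on 0 < X < 1: X = 0.156.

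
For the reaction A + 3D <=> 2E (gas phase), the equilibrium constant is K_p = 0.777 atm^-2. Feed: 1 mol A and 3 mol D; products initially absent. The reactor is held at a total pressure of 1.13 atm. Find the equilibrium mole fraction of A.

Let X = conversion of A (basis 1 mol A); extent of reaction ξ = X.
At extent ξ: n_A = 1 − X; n_D = 3 − 3X; n_E = 2X.
Total moles n_T = 4 − 2X.
y_i = n_i/n_T, p_i = y_i·P. K_p = p_E^2 / (p_A p_D^3).
This yields a degree-4 equation in X; solving on (0,1), X = 0.340.
Then n_A = 0.66, n_T = 3.32, so y_A = 0.199.

y_A = 0.199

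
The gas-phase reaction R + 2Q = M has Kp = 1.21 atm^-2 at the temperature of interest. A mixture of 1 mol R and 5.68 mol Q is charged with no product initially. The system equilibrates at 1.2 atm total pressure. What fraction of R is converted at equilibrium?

Take 1 mol R as basis and let X be its fractional conversion, so ξ = X.
At extent ξ: n_R = 1 − X; n_Q = 5.68 − 2X; n_M = X.
n_T = Σnᵢ = 6.68 − 2X.
Mole fractions y_i = n_i/n_T; Kp = p_M / (p_R p_Q^2) with p_i = y_i·P.
Equating to 1.21 atm^-2 and solving on 0 < X < 1: X = 0.540.

X = 0.540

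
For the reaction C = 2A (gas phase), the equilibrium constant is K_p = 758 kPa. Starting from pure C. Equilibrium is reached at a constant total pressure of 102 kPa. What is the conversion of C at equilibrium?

X = 0.806

Take 1 mol C as basis and let X be its fractional conversion, so ξ = X.
Moles: n_C = 1 − X; n_A = 2X.
Total moles n_T = 1 + X.
Mole fractions y_i = n_i/n_T; K_p = p_A^2 / (p_C) with p_i = y_i·P.
Substituting and setting equal to 758 kPa gives a polynomial in X; the root in (0,1) is X = 0.806.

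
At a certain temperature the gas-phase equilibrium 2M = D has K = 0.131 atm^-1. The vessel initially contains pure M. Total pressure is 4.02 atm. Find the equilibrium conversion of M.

Let X = conversion of M (basis 1 mol M); extent of reaction ξ = 0.5X.
Moles: n_M = 1 − X; n_D = 0.5X.
Total moles n_T = 1 − 0.5X.
Mole fractions y_i = n_i/n_T; K = p_D / (p_M^2) with p_i = y_i·P.
This yields a degree-2 equation in X; solving on (0,1), X = 0.433.

X = 0.433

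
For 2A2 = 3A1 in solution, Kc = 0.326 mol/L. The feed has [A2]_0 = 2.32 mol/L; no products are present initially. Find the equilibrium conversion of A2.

X = 0.279

Let X = conversion of A2; extent ξ = 2.32X/2 mol/L.
Concentrations: [A2] = 2.32 − 2.32X; [A1] = 3.48X.
Kc = [A1]^3 / ([A2]^2).
Solving Kc = 0.326 for X ∈ (0,1): X = 0.279.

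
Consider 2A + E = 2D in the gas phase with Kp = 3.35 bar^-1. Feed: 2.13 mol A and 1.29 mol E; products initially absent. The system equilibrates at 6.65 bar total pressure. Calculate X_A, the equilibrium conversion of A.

X = 0.683

Basis: 2.13 mol A initially; let X = conversion of A. Extent ξ = 1.06X.
Mole table: n_A = 2.13 − 2.13X; n_E = 1.29 − 1.06X; n_D = 2.13X.
Summing: n_T = 3.42 − 1.06X.
Mole fractions y_i = n_i/n_T; Kp = p_D^2 / (p_A^2 p_E) with p_i = y_i·P.
Equating to 3.35 bar^-1 and solving on 0 < X < 1: X = 0.683.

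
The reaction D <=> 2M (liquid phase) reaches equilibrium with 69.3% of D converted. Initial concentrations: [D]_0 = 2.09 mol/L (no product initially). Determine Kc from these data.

Kc = 13.1 mol/L

Let X = conversion of D.
Concentrations: [D] = 2.09 − 2.09X; [M] = 4.18X.
At X = 0.693: [D] = 0.642, [M] = 2.9.
Kc = [M]^2 / ([D]) = 13.1 mol/L.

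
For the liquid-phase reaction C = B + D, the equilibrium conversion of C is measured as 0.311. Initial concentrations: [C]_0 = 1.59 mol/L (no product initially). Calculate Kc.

Kc = 0.223 mol/L

Let X = conversion of C.
Concentrations: [C] = 1.59 − 1.59X; [B] = 1.59X; [D] = 1.59X.
At X = 0.311: [C] = 1.1, [B] = 0.494, [D] = 0.494.
Kc = [B] [D] / ([C]) = 0.223 mol/L.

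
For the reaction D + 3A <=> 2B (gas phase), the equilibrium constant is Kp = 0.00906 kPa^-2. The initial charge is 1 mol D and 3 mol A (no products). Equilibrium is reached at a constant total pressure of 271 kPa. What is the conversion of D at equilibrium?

X = 0.830

Let X = conversion of D (basis 1 mol D); extent of reaction ξ = X.
At extent ξ: n_D = 1 − X; n_A = 3 − 3X; n_B = 2X.
Summing: n_T = 4 − 2X.
With p_i = (n_i/n_T)P, Kp = p_B^2 / (p_D p_A^3).
Substituting and setting equal to 0.00906 kPa^-2 gives a polynomial in X; the root in (0,1) is X = 0.830.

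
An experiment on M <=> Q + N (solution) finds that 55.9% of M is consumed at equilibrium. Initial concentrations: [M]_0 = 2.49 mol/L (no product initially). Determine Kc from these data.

Kc = 1.76 mol/L

Let X = conversion of M.
Concentrations: [M] = 2.49 − 2.49X; [Q] = 2.49X; [N] = 2.49X.
At X = 0.559: [M] = 1.1, [Q] = 1.39, [N] = 1.39.
Kc = [Q] [N] / ([M]) = 1.76 mol/L.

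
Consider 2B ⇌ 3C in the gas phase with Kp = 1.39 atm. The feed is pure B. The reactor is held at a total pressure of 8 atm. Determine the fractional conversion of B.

X = 0.306

Let X = conversion of B (basis 1 mol B); extent of reaction ξ = 0.5X.
Moles: n_B = 1 − X; n_C = 1.5X.
Summing: n_T = 1 + 0.5X.
With p_i = (n_i/n_T)P, Kp = p_C^3 / (p_B^2).
This yields a degree-3 equation in X; solving on (0,1), X = 0.306.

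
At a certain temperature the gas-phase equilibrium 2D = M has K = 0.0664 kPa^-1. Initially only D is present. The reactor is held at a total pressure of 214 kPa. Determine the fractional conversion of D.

X = 0.869

Let X = conversion of D (basis 1 mol D); extent of reaction ξ = 0.5X.
Species balance: n_D = 1 − X; n_M = 0.5X.
Total moles n_T = 1 − 0.5X.
With p_i = (n_i/n_T)P, K = p_M / (p_D^2).
This yields a degree-2 equation in X; solving on (0,1), X = 0.869.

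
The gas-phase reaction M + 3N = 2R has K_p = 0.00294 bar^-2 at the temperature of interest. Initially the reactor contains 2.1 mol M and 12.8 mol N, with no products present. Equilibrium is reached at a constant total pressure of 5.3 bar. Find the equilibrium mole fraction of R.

y_R = 0.072

Let X = conversion of M (basis 2.1 mol M); extent of reaction ξ = 2.1X.
Moles: n_M = 2.1 − 2.1X; n_N = 12.8 − 6.3X; n_R = 4.2X.
n_T = Σnᵢ = 14.9 − 4.2X.
y_i = n_i/n_T, p_i = y_i·P. K_p = p_R^2 / (p_M p_N^3).
This yields a degree-4 equation in X; solving on (0,1), X = 0.237.
Then n_R = 0.995, n_T = 13.9, so y_R = 0.072.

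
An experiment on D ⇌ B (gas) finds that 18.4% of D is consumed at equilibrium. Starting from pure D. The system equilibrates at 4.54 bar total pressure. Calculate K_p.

K_p = 0.225

Basis: 1 mol D initially; let X = conversion of D. Extent ξ = X.
Mole table: n_D = 1 − X; n_B = X.
Since Δν = 0, n_T = 1 throughout.
At X = 0.184: n_D = 0.816, n_B = 0.184, n_T = 1.
p_i = (n_i/n_T)·P. K_p = p_B / (p_D) = 0.225.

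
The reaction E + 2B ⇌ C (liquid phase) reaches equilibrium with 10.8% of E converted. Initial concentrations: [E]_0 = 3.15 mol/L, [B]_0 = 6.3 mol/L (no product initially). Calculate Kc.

Kc = 0.00383 (mol/L)^-2

Let X = conversion of E.
Concentrations: [E] = 3.15 − 3.15X; [B] = 6.3 − 6.3X; [C] = 3.15X.
At X = 0.108: [E] = 2.81, [B] = 5.62, [C] = 0.34.
Kc = [C] / ([E] [B]^2) = 0.00383 (mol/L)^-2.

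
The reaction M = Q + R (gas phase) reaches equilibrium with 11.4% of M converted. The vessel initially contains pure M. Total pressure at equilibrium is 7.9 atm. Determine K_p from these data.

Basis: 1 mol M initially; let X = conversion of M. Extent ξ = X.
At extent ξ: n_M = 1 − X; n_Q = X; n_R = X.
n_T = Σnᵢ = 1 + X.
At X = 0.114: n_M = 0.886, n_Q = 0.114, n_R = 0.114, n_T = 1.11.
p_i = (n_i/n_T)·P. K_p = p_Q p_R / (p_M) = 0.104 atm.

K_p = 0.104 atm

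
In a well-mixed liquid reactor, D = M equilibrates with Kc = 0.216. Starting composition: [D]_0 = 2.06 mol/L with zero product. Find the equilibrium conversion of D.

Let X = conversion of D; extent ξ = 2.06·X mol/L.
Concentrations: [D] = 2.06 − 2.06X; [M] = 2.06X.
Kc = [M] / ([D]).
Solving Kc = 0.216 for X ∈ (0,1): X = 0.178.

X = 0.178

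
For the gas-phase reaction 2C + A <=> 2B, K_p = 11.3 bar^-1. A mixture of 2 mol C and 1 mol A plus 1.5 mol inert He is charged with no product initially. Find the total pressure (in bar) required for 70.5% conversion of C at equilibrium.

P = 6.5 bar

Basis: 2 mol C initially; let X = conversion of C. Extent ξ = X.
Moles: n_C = 2 − 2X; n_A = 1 − X; n_B = 2X; n_I = 1.5 (inert).
Total moles n_T = 4.5 − X.
K_p = p_B^2 / (p_C^2 p_A) with p_i = (n_i/n_T)·P.
At X = 0.705: the mole-fraction product g(X) = Π y_i^ν_i = 73.47. Since K_p = g(X)·P^{-1}, P = (g/K_p)^(1/1) = (73.47/11.3)^(1/1) = 6.5 bar.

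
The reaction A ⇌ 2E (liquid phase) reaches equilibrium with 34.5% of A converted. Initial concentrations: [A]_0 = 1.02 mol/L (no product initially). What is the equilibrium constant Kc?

Kc = 0.741 mol/L

Let X = conversion of A.
Concentrations: [A] = 1.02 − 1.02X; [E] = 2.04X.
At X = 0.345: [A] = 0.668, [E] = 0.704.
Kc = [E]^2 / ([A]) = 0.741 mol/L.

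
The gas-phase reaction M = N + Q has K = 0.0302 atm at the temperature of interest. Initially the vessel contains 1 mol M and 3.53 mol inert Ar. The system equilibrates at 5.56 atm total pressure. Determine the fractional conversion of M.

X = 0.147

Basis: 1 mol M initially; let X = conversion of M. Extent ξ = X.
At extent ξ: n_M = 1 − X; n_N = X; n_Q = X; n_I = 3.53 (inert).
n_T = Σnᵢ = 4.53 + X.
With p_i = (n_i/n_T)P, K = p_N p_Q / (p_M).
This yields a degree-2 equation in X; solving on (0,1), X = 0.147.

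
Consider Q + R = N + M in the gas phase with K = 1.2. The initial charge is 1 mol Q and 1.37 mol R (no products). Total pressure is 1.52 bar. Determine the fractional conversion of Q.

X = 0.604

Let X = conversion of Q (basis 1 mol Q); extent of reaction ξ = X.
At extent ξ: n_Q = 1 − X; n_R = 1.37 − X; n_N = X; n_M = X.
Total moles n_T = 2.37 (Δν = 0, constant).
With p_i = (n_i/n_T)P, K = p_N p_M / (p_Q p_R).
This yields a degree-2 equation in X; solving on (0,1), X = 0.604.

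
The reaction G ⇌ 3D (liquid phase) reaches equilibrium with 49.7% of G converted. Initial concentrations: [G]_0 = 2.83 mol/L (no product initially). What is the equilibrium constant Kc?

Let X = conversion of G.
Concentrations: [G] = 2.83 − 2.83X; [D] = 8.49X.
At X = 0.497: [G] = 1.42, [D] = 4.22.
Kc = [D]^3 / ([G]) = 52.8 (mol/L)^2.

Kc = 52.8 (mol/L)^2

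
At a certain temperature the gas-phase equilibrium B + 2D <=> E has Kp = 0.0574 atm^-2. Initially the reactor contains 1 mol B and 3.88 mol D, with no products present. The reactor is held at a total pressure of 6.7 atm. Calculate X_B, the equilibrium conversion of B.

X = 0.579

Let X = conversion of B (basis 1 mol B); extent of reaction ξ = X.
Moles: n_B = 1 − X; n_D = 3.88 − 2X; n_E = X.
Total moles n_T = 4.88 − 2X.
y_i = n_i/n_T, p_i = y_i·P. Kp = p_E / (p_B p_D^2).
Substituting and setting equal to 0.0574 atm^-2 gives a polynomial in X; the root in (0,1) is X = 0.579.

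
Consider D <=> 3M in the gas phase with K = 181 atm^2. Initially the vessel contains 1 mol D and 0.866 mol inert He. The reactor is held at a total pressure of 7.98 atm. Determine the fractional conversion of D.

X = 0.697

Basis: 1 mol D initially; let X = conversion of D. Extent ξ = X.
Mole table: n_D = 1 − X; n_M = 3X; n_I = 0.866 (inert).
Total moles n_T = 1.87 + 2X.
With p_i = (n_i/n_T)P, K = p_M^3 / (p_D).
Equating to 181 atm^2 and solving on 0 < X < 1: X = 0.697.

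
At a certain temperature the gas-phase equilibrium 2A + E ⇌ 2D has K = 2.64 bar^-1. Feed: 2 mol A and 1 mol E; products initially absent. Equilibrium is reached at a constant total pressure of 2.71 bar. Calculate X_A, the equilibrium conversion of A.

X = 0.537

Let X = conversion of A (basis 2 mol A); extent of reaction ξ = X.
Species balance: n_A = 2 − 2X; n_E = 1 − X; n_D = 2X.
Summing: n_T = 3 − X.
Mole fractions y_i = n_i/n_T; K = p_D^2 / (p_A^2 p_E) with p_i = y_i·P.
Equating to 2.64 bar^-1 and solving on 0 < X < 1: X = 0.537.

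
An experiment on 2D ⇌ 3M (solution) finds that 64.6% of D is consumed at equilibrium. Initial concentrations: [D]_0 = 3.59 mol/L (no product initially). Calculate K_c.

K_c = 26.1 mol/L

Let X = conversion of D.
Concentrations: [D] = 3.59 − 3.59X; [M] = 5.38X.
At X = 0.646: [D] = 1.27, [M] = 3.48.
K_c = [M]^3 / ([D]^2) = 26.1 mol/L.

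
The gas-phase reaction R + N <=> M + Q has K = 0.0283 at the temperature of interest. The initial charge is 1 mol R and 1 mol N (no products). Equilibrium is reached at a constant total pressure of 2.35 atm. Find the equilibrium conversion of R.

X = 0.144

Take 1 mol R as basis and let X be its fractional conversion, so ξ = X.
Moles: n_R = 1 − X; n_N = 1 − X; n_M = X; n_Q = X.
Since Δν = 0, n_T = 2 throughout.
With p_i = (n_i/n_T)P, K = p_M p_Q / (p_R p_N).
Substituting and setting equal to 0.0283 gives a polynomial in X; the root in (0,1) is X = 0.144.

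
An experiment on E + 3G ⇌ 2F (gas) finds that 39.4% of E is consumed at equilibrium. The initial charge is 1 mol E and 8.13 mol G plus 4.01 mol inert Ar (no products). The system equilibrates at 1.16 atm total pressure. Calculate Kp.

Kp = 0.346 atm^-2

Let X = conversion of E (basis 1 mol E); extent of reaction ξ = X.
At extent ξ: n_E = 1 − X; n_G = 8.13 − 3X; n_F = 2X; n_I = 4.01 (inert).
n_T = Σnᵢ = 13.1 − 2X.
At X = 0.394: n_E = 0.606, n_G = 6.95, n_F = 0.788, n_T = 12.4.
p_i = (n_i/n_T)·P. Kp = p_F^2 / (p_E p_G^3) = 0.346 atm^-2.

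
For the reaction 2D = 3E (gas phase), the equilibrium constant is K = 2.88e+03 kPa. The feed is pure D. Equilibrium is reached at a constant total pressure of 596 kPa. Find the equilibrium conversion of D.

Basis: 1 mol D initially; let X = conversion of D. Extent ξ = 0.5X.
Species balance: n_D = 1 − X; n_E = 1.5X.
Total moles n_T = 1 + 0.5X.
With p_i = (n_i/n_T)P, K = p_E^3 / (p_D^2).
Equating to 2.88e+03 kPa and solving on 0 < X < 1: X = 0.633.

X = 0.633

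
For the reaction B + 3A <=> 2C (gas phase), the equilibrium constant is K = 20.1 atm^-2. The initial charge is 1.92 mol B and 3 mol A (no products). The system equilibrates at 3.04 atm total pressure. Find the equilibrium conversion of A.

X = 0.826

Let X = conversion of A (basis 3 mol A); extent of reaction ξ = X.
Species balance: n_B = 1.92 − X; n_A = 3 − 3X; n_C = 2X.
Total moles n_T = 4.92 − 2X.
With p_i = (n_i/n_T)P, K = p_C^2 / (p_B p_A^3).
Setting this equal to 20.1 atm^-2 and taking the physical root (0 < X < 1) gives X = 0.826.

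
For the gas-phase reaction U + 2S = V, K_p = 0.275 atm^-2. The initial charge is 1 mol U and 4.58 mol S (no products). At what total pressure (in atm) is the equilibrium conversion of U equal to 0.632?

Basis: 1 mol U initially; let X = conversion of U. Extent ξ = X.
Mole table: n_U = 1 − X; n_S = 4.58 − 2X; n_V = X.
Total moles n_T = 5.58 − 2X.
K_p = p_V / (p_U p_S^2) with p_i = (n_i/n_T)·P.
At X = 0.632: the mole-fraction product g(X) = Π y_i^ν_i = 2.909. Since K_p = g(X)·P^{-2}, P = (g/K_p)^(1/2) = (2.909/0.275)^(1/2) = 3.25 atm.

P = 3.25 atm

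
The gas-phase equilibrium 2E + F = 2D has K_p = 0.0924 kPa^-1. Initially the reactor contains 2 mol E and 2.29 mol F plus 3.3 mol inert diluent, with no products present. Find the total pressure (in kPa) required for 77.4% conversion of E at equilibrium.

Take 2 mol E as basis and let X be its fractional conversion, so ξ = X.
Species balance: n_E = 2 − 2X; n_F = 2.29 − X; n_D = 2X; n_I = 3.3 (inert).
n_T = Σnᵢ = 7.59 − X.
K_p = p_D^2 / (p_E^2 p_F) with p_i = (n_i/n_T)·P.
At X = 0.774: the mole-fraction product g(X) = Π y_i^ν_i = 52.73. Since K_p = g(X)·P^{-1}, P = (g/K_p)^(1/1) = (52.73/0.0924)^(1/1) = 571 kPa.

P = 571 kPa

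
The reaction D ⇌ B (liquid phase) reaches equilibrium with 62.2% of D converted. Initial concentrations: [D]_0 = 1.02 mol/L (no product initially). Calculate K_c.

Let X = conversion of D.
Concentrations: [D] = 1.02 − 1.02X; [B] = 1.02X.
At X = 0.622: [D] = 0.386, [B] = 0.634.
K_c = [B] / ([D]) = 1.65.

K_c = 1.65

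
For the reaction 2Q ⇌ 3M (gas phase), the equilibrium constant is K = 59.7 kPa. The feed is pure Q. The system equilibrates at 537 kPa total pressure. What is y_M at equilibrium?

Let X = conversion of Q (basis 1 mol Q); extent of reaction ξ = 0.5X.
Mole table: n_Q = 1 − X; n_M = 1.5X.
Total moles n_T = 1 + 0.5X.
y_i = n_i/n_T, p_i = y_i·P. K = p_M^3 / (p_Q^2).
Setting this equal to 59.7 kPa and taking the physical root (0 < X < 1) gives X = 0.271.
Then n_M = 0.406, n_T = 1.14, so y_M = 0.358.

y_M = 0.358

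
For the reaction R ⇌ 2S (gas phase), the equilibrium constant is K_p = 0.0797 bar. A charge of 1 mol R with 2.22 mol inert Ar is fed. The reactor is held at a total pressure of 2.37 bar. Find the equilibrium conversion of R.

X = 0.155

Let X = conversion of R (basis 1 mol R); extent of reaction ξ = X.
Species balance: n_R = 1 − X; n_S = 2X; n_I = 2.22 (inert).
Summing: n_T = 3.22 + X.
With p_i = (n_i/n_T)P, K_p = p_S^2 / (p_R).
Equating to 0.0797 bar and solving on 0 < X < 1: X = 0.155.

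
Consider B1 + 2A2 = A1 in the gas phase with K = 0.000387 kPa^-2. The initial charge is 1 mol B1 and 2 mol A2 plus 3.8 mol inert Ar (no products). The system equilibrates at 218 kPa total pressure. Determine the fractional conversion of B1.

Let X = conversion of B1 (basis 1 mol B1); extent of reaction ξ = X.
Moles: n_B1 = 1 − X; n_A2 = 2 − 2X; n_A1 = X; n_I = 3.8 (inert).
Summing: n_T = 6.8 − 2X.
y_i = n_i/n_T, p_i = y_i·P. K = p_A1 / (p_B1 p_A2^2).
This yields a degree-3 equation in X; solving on (0,1), X = 0.414.

X = 0.414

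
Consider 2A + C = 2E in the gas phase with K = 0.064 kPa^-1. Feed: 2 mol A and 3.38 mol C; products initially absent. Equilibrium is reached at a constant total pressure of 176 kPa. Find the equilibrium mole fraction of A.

y_A = 0.121

Take 2 mol A as basis and let X be its fractional conversion, so ξ = X.
Species balance: n_A = 2 − 2X; n_C = 3.38 − X; n_E = 2X.
Summing: n_T = 5.38 − X.
y_i = n_i/n_T, p_i = y_i·P. K = p_E^2 / (p_A^2 p_C).
This yields a degree-3 equation in X; solving on (0,1), X = 0.717.
Then n_A = 0.566, n_T = 4.66, so y_A = 0.121.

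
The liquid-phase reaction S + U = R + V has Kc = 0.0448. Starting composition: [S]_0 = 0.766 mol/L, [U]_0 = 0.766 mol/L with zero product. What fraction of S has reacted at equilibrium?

Let X = conversion of S; extent ξ = 0.766·X mol/L.
Concentrations: [S] = 0.766 − 0.766X; [U] = 0.766 − 0.766X; [R] = 0.766X; [V] = 0.766X.
Kc = [R] [V] / ([S] [U]).
Setting equal to 0.0448 and solving for X on (0,1) gives X = 0.175.

X = 0.175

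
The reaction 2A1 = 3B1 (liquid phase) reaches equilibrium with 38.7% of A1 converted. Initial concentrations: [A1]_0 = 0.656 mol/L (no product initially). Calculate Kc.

Let X = conversion of A1.
Concentrations: [A1] = 0.656 − 0.656X; [B1] = 0.984X.
At X = 0.387: [A1] = 0.402, [B1] = 0.381.
Kc = [B1]^3 / ([A1]^2) = 0.341 mol/L.

Kc = 0.341 mol/L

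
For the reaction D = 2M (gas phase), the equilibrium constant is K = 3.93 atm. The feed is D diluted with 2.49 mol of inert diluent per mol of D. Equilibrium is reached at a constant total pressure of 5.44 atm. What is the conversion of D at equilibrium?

X = 0.565

Take 1 mol D as basis and let X be its fractional conversion, so ξ = X.
At extent ξ: n_D = 1 − X; n_M = 2X; n_I = 2.49 (inert).
n_T = Σnᵢ = 3.49 + X.
With p_i = (n_i/n_T)P, K = p_M^2 / (p_D).
Substituting and setting equal to 3.93 atm gives a polynomial in X; the root in (0,1) is X = 0.565.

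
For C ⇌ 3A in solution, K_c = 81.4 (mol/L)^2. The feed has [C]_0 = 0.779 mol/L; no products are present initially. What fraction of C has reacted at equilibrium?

Let X = conversion of C; extent ξ = 0.779·X mol/L.
Concentrations: [C] = 0.779 − 0.779X; [A] = 2.34X.
K_c = [A]^3 / ([C]).
Solving K_c = 81.4 for X ∈ (0,1): X = 0.868.

X = 0.868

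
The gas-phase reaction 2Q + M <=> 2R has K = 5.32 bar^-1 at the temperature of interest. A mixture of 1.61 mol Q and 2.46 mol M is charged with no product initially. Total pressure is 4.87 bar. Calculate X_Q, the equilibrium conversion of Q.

Let X = conversion of Q (basis 1.61 mol Q); extent of reaction ξ = 0.805X.
Species balance: n_Q = 1.61 − 1.61X; n_M = 2.46 − 0.805X; n_R = 1.61X.
n_T = Σnᵢ = 4.07 − 0.805X.
Mole fractions y_i = n_i/n_T; K = p_R^2 / (p_Q^2 p_M) with p_i = y_i·P.
Equating to 5.32 bar^-1 and solving on 0 < X < 1: X = 0.788.

X = 0.788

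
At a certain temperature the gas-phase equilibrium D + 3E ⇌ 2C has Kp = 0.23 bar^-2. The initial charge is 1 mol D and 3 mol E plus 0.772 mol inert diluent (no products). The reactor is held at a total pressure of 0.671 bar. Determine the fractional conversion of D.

X = 0.138

Basis: 1 mol D initially; let X = conversion of D. Extent ξ = X.
Species balance: n_D = 1 − X; n_E = 3 − 3X; n_C = 2X; n_I = 0.772 (inert).
Summing: n_T = 4.77 − 2X.
y_i = n_i/n_T, p_i = y_i·P. Kp = p_C^2 / (p_D p_E^3).
Equating to 0.23 bar^-2 and solving on 0 < X < 1: X = 0.138.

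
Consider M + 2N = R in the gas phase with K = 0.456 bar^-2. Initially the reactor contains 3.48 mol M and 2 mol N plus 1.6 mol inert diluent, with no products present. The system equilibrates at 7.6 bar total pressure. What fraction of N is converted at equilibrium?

Take 2 mol N as basis and let X be its fractional conversion, so ξ = X.
Moles: n_M = 3.48 − X; n_N = 2 − 2X; n_R = X; n_I = 1.6 (inert).
Summing: n_T = 7.08 − 2X.
With p_i = (n_i/n_T)P, K = p_R / (p_M p_N^2).
Setting this equal to 0.456 bar^-2 and taking the physical root (0 < X < 1) gives X = 0.719.

X = 0.719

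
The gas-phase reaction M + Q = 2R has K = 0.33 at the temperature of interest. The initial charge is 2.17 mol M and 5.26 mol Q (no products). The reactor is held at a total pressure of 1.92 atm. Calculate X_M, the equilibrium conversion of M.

Basis: 2.17 mol M initially; let X = conversion of M. Extent ξ = 2.17X.
At extent ξ: n_M = 2.17 − 2.17X; n_Q = 5.26 − 2.17X; n_R = 4.34X.
Total moles n_T = 7.43 (Δν = 0, constant).
With p_i = (n_i/n_T)P, K = p_R^2 / (p_M p_Q).
Substituting and setting equal to 0.33 gives a polynomial in X; the root in (0,1) is X = 0.338.

X = 0.338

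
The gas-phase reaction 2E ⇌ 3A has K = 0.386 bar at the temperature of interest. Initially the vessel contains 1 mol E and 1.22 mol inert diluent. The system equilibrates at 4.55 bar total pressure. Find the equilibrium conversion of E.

X = 0.306

Let X = conversion of E (basis 1 mol E); extent of reaction ξ = 0.5X.
At extent ξ: n_E = 1 − X; n_A = 1.5X; n_I = 1.22 (inert).
Total moles n_T = 2.22 + 0.5X.
With p_i = (n_i/n_T)P, K = p_A^3 / (p_E^2).
Setting this equal to 0.386 bar and taking the physical root (0 < X < 1) gives X = 0.306.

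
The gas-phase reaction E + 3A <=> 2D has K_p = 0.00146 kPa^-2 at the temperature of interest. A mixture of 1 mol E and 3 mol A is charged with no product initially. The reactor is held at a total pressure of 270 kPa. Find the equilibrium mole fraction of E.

Let X = conversion of E (basis 1 mol E); extent of reaction ξ = X.
Species balance: n_E = 1 − X; n_A = 3 − 3X; n_D = 2X.
Summing: n_T = 4 − 2X.
Mole fractions y_i = n_i/n_T; K_p = p_D^2 / (p_E p_A^3) with p_i = y_i·P.
Setting this equal to 0.00146 kPa^-2 and taking the physical root (0 < X < 1) gives X = 0.736.
Then n_E = 0.264, n_T = 2.53, so y_E = 0.104.

y_E = 0.104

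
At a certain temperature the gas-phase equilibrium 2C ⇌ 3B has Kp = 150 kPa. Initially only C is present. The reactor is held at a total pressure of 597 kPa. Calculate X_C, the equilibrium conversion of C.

X = 0.337

Take 1 mol C as basis and let X be its fractional conversion, so ξ = 0.5X.
At extent ξ: n_C = 1 − X; n_B = 1.5X.
Summing: n_T = 1 + 0.5X.
y_i = n_i/n_T, p_i = y_i·P. Kp = p_B^3 / (p_C^2).
Equating to 150 kPa and solving on 0 < X < 1: X = 0.337.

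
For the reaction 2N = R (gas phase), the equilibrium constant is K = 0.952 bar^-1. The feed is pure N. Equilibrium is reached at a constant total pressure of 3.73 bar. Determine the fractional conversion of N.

X = 0.744

Let X = conversion of N (basis 1 mol N); extent of reaction ξ = 0.5X.
Moles: n_N = 1 − X; n_R = 0.5X.
n_T = Σnᵢ = 1 − 0.5X.
With p_i = (n_i/n_T)P, K = p_R / (p_N^2).
Substituting and setting equal to 0.952 bar^-1 gives a polynomial in X; the root in (0,1) is X = 0.744.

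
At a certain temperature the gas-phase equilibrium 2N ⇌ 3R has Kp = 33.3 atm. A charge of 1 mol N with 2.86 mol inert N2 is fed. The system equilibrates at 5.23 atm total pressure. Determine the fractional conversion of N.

X = 0.764

Basis: 1 mol N initially; let X = conversion of N. Extent ξ = 0.5X.
Moles: n_N = 1 − X; n_R = 1.5X; n_I = 2.86 (inert).
n_T = Σnᵢ = 3.86 + 0.5X.
Mole fractions y_i = n_i/n_T; Kp = p_R^3 / (p_N^2) with p_i = y_i·P.
Setting this equal to 33.3 atm and taking the physical root (0 < X < 1) gives X = 0.764.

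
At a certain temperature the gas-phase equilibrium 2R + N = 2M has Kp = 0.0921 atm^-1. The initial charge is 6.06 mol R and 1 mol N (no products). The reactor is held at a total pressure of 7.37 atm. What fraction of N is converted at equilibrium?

X = 0.543

Let X = conversion of N (basis 1 mol N); extent of reaction ξ = X.
Species balance: n_R = 6.06 − 2X; n_N = 1 − X; n_M = 2X.
Summing: n_T = 7.06 − X.
With p_i = (n_i/n_T)P, Kp = p_M^2 / (p_R^2 p_N).
This yields a degree-3 equation in X; solving on (0,1), X = 0.543.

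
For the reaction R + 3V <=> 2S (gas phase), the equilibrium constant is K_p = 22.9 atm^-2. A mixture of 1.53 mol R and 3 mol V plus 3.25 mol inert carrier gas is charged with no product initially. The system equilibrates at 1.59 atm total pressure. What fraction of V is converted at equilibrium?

Basis: 3 mol V initially; let X = conversion of V. Extent ξ = X.
At extent ξ: n_R = 1.53 − X; n_V = 3 − 3X; n_S = 2X; n_I = 3.25 (inert).
n_T = Σnᵢ = 7.78 − 2X.
y_i = n_i/n_T, p_i = y_i·P. K_p = p_S^2 / (p_R p_V^3).
Setting this equal to 22.9 atm^-2 and taking the physical root (0 < X < 1) gives X = 0.635.

X = 0.635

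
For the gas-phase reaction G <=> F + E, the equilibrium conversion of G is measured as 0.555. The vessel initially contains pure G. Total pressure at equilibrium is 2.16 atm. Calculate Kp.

Kp = 0.962 atm

Let X = conversion of G (basis 1 mol G); extent of reaction ξ = X.
Mole table: n_G = 1 − X; n_F = X; n_E = X.
n_T = Σnᵢ = 1 + X.
At X = 0.555: n_G = 0.445, n_F = 0.555, n_E = 0.555, n_T = 1.56.
p_i = (n_i/n_T)·P. Kp = p_F p_E / (p_G) = 0.962 atm.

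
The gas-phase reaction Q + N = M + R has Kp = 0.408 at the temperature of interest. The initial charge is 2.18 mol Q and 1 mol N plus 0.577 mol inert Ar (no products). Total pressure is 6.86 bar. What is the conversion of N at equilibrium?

Let X = conversion of N (basis 1 mol N); extent of reaction ξ = X.
At extent ξ: n_Q = 2.18 − X; n_N = 1 − X; n_M = X; n_R = X; n_I = 0.577 (inert).
Total moles n_T = 3.76 (Δν = 0, constant).
y_i = n_i/n_T, p_i = y_i·P. Kp = p_M p_R / (p_Q p_N).
Equating to 0.408 and solving on 0 < X < 1: X = 0.548.

X = 0.548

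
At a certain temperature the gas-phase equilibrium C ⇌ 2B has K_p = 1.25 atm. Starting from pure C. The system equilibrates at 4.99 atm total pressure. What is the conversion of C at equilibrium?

Let X = conversion of C (basis 1 mol C); extent of reaction ξ = X.
Moles: n_C = 1 − X; n_B = 2X.
Summing: n_T = 1 + X.
Mole fractions y_i = n_i/n_T; K_p = p_B^2 / (p_C) with p_i = y_i·P.
This yields a degree-2 equation in X; solving on (0,1), X = 0.243.

X = 0.243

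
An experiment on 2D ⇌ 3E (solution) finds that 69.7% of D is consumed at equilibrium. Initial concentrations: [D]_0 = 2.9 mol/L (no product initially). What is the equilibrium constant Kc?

Kc = 36.1 mol/L

Let X = conversion of D.
Concentrations: [D] = 2.9 − 2.9X; [E] = 4.35X.
At X = 0.697: [D] = 0.879, [E] = 3.03.
Kc = [E]^3 / ([D]^2) = 36.1 mol/L.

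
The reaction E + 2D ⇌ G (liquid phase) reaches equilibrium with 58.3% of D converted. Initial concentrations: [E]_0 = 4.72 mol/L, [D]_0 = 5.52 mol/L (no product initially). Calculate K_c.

Let X = conversion of D.
Concentrations: [E] = 4.72 − 2.76X; [D] = 5.52 − 5.52X; [G] = 2.76X.
At X = 0.583: [E] = 3.11, [D] = 2.3, [G] = 1.61.
K_c = [G] / ([E] [D]^2) = 0.0976 (mol/L)^-2.

K_c = 0.0976 (mol/L)^-2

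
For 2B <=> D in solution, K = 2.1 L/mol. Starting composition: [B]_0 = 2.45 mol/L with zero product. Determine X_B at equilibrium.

X = 0.733

Let X = conversion of B; extent ξ = 2.45X/2 mol/L.
Concentrations: [B] = 2.45 − 2.45X; [D] = 1.23X.
K = [D] / ([B]^2).
This equals 2.1 at X = 0.733 (the root in 0 < X < 1).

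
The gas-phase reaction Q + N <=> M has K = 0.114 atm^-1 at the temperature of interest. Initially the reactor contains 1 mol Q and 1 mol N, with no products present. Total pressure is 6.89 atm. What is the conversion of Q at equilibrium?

Basis: 1 mol Q initially; let X = conversion of Q. Extent ξ = X.
Mole table: n_Q = 1 − X; n_N = 1 − X; n_M = X.
n_T = Σnᵢ = 2 − X.
y_i = n_i/n_T, p_i = y_i·P. K = p_M / (p_Q p_N).
Substituting and setting equal to 0.114 atm^-1 gives a polynomial in X; the root in (0,1) is X = 0.252.

X = 0.252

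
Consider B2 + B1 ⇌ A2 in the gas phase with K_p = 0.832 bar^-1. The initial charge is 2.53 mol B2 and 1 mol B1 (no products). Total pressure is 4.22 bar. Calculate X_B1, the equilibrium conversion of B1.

Take 1 mol B1 as basis and let X be its fractional conversion, so ξ = X.
At extent ξ: n_B2 = 2.53 − X; n_B1 = 1 − X; n_A2 = X.
n_T = Σnᵢ = 3.53 − X.
Mole fractions y_i = n_i/n_T; K_p = p_A2 / (p_B2 p_B1) with p_i = y_i·P.
Setting this equal to 0.832 bar^-1 and taking the physical root (0 < X < 1) gives X = 0.694.

X = 0.694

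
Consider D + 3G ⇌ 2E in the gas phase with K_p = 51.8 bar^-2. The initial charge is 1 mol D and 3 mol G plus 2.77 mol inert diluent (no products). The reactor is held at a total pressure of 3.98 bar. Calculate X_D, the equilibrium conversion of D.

X = 0.768

Basis: 1 mol D initially; let X = conversion of D. Extent ξ = X.
At extent ξ: n_D = 1 − X; n_G = 3 − 3X; n_E = 2X; n_I = 2.77 (inert).
n_T = Σnᵢ = 6.77 − 2X.
With p_i = (n_i/n_T)P, K_p = p_E^2 / (p_D p_G^3).
Substituting and setting equal to 51.8 bar^-2 gives a polynomial in X; the root in (0,1) is X = 0.768.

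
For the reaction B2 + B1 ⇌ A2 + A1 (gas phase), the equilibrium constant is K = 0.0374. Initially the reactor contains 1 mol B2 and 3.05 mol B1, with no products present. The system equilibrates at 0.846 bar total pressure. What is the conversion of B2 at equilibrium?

Basis: 1 mol B2 initially; let X = conversion of B2. Extent ξ = X.
At extent ξ: n_B2 = 1 − X; n_B1 = 3.05 − X; n_A2 = X; n_A1 = X.
Since Δν = 0, n_T = 4.05 throughout.
Mole fractions y_i = n_i/n_T; K = p_A2 p_A1 / (p_B2 p_B1) with p_i = y_i·P.
Substituting and setting equal to 0.0374 gives a polynomial in X; the root in (0,1) is X = 0.274.

X = 0.274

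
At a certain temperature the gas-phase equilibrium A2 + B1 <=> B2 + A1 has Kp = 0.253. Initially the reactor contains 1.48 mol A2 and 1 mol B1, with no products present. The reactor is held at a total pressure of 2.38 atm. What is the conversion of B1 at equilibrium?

Take 1 mol B1 as basis and let X be its fractional conversion, so ξ = X.
Species balance: n_A2 = 1.48 − X; n_B1 = 1 − X; n_B2 = X; n_A1 = X.
Since Δν = 0, n_T = 2.48 throughout.
y_i = n_i/n_T, p_i = y_i·P. Kp = p_B2 p_A1 / (p_A2 p_B1).
This yields a degree-2 equation in X; solving on (0,1), X = 0.403.

X = 0.403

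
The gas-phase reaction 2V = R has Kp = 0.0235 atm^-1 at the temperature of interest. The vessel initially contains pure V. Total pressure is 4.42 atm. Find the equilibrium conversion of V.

X = 0.159

Basis: 1 mol V initially; let X = conversion of V. Extent ξ = 0.5X.
At extent ξ: n_V = 1 − X; n_R = 0.5X.
Summing: n_T = 1 − 0.5X.
Mole fractions y_i = n_i/n_T; Kp = p_R / (p_V^2) with p_i = y_i·P.
Setting this equal to 0.0235 atm^-1 and taking the physical root (0 < X < 1) gives X = 0.159.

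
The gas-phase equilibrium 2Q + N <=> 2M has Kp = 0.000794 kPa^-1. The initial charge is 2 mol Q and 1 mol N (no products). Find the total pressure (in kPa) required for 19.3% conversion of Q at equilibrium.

P = 251 kPa

Let X = conversion of Q (basis 2 mol Q); extent of reaction ξ = X.
Moles: n_Q = 2 − 2X; n_N = 1 − X; n_M = 2X.
Summing: n_T = 3 − X.
Kp = p_M^2 / (p_Q^2 p_N) with p_i = (n_i/n_T)·P.
At X = 0.193: the mole-fraction product g(X) = Π y_i^ν_i = 0.1989. Since Kp = g(X)·P^{-1}, P = (g/Kp)^(1/1) = (0.1989/0.000794)^(1/1) = 251 kPa.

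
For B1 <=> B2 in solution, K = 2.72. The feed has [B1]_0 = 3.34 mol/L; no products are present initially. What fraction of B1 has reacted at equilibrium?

Let X = conversion of B1; extent ξ = 3.34·X mol/L.
Concentrations: [B1] = 3.34 − 3.34X; [B2] = 3.34X.
K = [B2] / ([B1]).
This equals 2.72 at X = 0.731 (the root in 0 < X < 1).

X = 0.731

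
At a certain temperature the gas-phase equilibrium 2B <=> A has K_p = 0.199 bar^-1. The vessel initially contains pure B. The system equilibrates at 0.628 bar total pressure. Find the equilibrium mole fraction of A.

y_A = 0.101

Let X = conversion of B (basis 1 mol B); extent of reaction ξ = 0.5X.
Species balance: n_B = 1 − X; n_A = 0.5X.
Summing: n_T = 1 − 0.5X.
With p_i = (n_i/n_T)P, K_p = p_A / (p_B^2).
Equating to 0.199 bar^-1 and solving on 0 < X < 1: X = 0.183.
Then n_A = 0.0917, n_T = 0.908, so y_A = 0.101.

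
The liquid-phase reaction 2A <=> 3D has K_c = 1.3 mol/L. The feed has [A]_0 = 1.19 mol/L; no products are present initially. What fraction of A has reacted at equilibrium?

Let X = conversion of A; extent ξ = 1.19X/2 mol/L.
Concentrations: [A] = 1.19 − 1.19X; [D] = 1.78X.
K_c = [D]^3 / ([A]^2).
Setting equal to 1.3 and solving for X on (0,1) gives X = 0.457.

X = 0.457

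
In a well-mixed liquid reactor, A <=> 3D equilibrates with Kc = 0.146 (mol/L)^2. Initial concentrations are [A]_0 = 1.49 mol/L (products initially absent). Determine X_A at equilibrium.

Let X = conversion of A; extent ξ = 1.49·X mol/L.
Concentrations: [A] = 1.49 − 1.49X; [D] = 4.47X.
Kc = [D]^3 / ([A]).
Equating to 0.146 (mol/L)^2: the physical root is X = 0.129.

X = 0.129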